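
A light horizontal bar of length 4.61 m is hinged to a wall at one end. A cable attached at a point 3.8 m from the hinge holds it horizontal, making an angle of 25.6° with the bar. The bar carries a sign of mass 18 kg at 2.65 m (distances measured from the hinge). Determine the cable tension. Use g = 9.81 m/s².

T ≈ 285 N

Choose the hinge as the axis so the unknown hinge reaction has zero arm there.
Sign: 18 × 9.81 = 176.6 N down at 2.65 m → arm 2.65 m, τ = 176.6 × 2.65 = 468 N·m clockwise.
Total clockwise load moment = 468 N·m.
The cable tension T acts at 3.8 m; only its component perpendicular to the bar, T sinθ, produces torque. sin 25.6° = 0.4321.
Στ = 0 ⇒ T × 3.8 × 0.4321 = 468 ⇒ T = 468 / 1.642 = 285 N.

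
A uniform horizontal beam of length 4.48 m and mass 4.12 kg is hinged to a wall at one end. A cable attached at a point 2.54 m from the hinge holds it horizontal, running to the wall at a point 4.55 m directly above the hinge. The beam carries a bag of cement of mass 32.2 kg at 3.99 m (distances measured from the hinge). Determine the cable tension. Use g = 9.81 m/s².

T ≈ 609 N

Sum moments about the hinge (the unknown hinge reaction has zero arm there).
Beam weight: 4.12 × 9.81 = 40.42 N down at 2.24 m → arm 2.24 m, τ = 40.42 × 2.24 = 90.54 N·m clockwise.
Bag of cement: 32.2 × 9.81 = 315.9 N down at 3.99 m → arm 3.99 m, τ = 315.9 × 3.99 = 1260 N·m clockwise.
Total clockwise load moment = 1351 N·m.
The cable tension T acts at 2.54 m; only its component perpendicular to the beam, T sinθ, produces torque. sinθ = h/√(h²+d²) = 4.55/√(4.55²+2.54²) = 0.8732.
For rotational equilibrium, T × 2.54 × 0.8732 = 1351, so T = 1351 / 2.218 = 609 N.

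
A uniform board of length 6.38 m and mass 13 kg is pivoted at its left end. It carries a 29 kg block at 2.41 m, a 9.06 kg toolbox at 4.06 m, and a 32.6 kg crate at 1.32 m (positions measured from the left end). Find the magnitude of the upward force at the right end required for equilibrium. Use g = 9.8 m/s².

Take moments about the left end.
Beam weight: 13 × 9.8 = 127.4 N down at 3.19 m → arm 3.19 m, τ = 127.4 × 3.19 = 406.4 N·m clockwise.
Block: 29 × 9.8 = 284.2 N down at 2.41 m → arm 2.41 m, τ = 284.2 × 2.41 = 684.9 N·m clockwise.
Toolbox: 9.06 × 9.8 = 88.79 N down at 4.06 m → arm 4.06 m, τ = 88.79 × 4.06 = 360.5 N·m clockwise.
Crate: 32.6 × 9.8 = 319.5 N down at 1.32 m → arm 1.32 m, τ = 319.5 × 1.32 = 421.7 N·m clockwise.
Net moment of the loads = 1874 N·m clockwise.
The upward force F acts at the right end, arm 6.38 m, giving F × 6.38 counterclockwise.
Στ = 0 ⇒ F × 6.38 = 1874 ⇒ F = 1874 / 6.38 = 294 N.

F ≈ 294 N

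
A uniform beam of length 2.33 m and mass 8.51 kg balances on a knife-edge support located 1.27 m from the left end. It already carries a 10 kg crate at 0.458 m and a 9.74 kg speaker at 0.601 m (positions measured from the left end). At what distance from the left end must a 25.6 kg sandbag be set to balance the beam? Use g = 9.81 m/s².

x ≈ 1.88 m from the left end

Taking torques about the knife-edge support (at 1.27 m from the left end):
Beam weight: 8.51 × 9.81 = 83.48 N down at 1.165 m → arm 0.105 m, τ = 83.48 × 0.105 = 8.765 N·m counterclockwise.
Crate: 10 × 9.81 = 98.1 N down at 0.458 m → arm 0.812 m, τ = 98.1 × 0.812 = 79.66 N·m counterclockwise.
Speaker: 9.74 × 9.81 = 95.55 N down at 0.601 m → arm 0.669 m, τ = 95.55 × 0.669 = 63.92 N·m counterclockwise.
Net moment of existing loads = 152.3 N·m counterclockwise.
The sandbag weighs 25.6 × 9.81 = 251.1 N and must supply an equal clockwise moment, so its lever arm about the knife-edge support is 152.3 / 251.1 = 0.607 m.
That puts it at 1.27 + 0.607 = 1.88 m from the left end.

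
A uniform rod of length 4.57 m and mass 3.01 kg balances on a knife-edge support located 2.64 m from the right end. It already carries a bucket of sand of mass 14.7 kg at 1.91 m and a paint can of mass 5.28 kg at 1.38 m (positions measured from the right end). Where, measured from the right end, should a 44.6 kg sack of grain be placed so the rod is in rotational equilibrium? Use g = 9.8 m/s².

Sum moments about the knife-edge support (at 2.64 m from the right end) (the support reaction has zero arm there).
Beam weight: 3.01 × 9.8 = 29.5 N down at 2.285 m → arm 0.355 m, τ = 29.5 × 0.355 = 10.47 N·m clockwise.
Bucket of sand: 14.7 × 9.8 = 144.1 N down at 1.91 m → arm 0.73 m, τ = 144.1 × 0.73 = 105.2 N·m clockwise.
Paint can: 5.28 × 9.8 = 51.74 N down at 1.38 m → arm 1.26 m, τ = 51.74 × 1.26 = 65.19 N·m clockwise.
Net moment of existing loads = 180.9 N·m clockwise.
The sack of grain weighs 44.6 × 9.8 = 437.1 N and must supply an equal counterclockwise moment, so its lever arm about the knife-edge support is 180.9 / 437.1 = 0.414 m.
That puts it at 2.64 + 0.414 = 3.05 m from the right end.

x ≈ 3.05 m from the right end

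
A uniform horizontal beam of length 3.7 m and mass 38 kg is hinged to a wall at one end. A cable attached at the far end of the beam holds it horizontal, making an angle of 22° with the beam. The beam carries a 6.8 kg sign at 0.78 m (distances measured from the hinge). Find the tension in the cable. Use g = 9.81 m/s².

Choose the hinge as the axis so the unknown hinge reaction has zero arm there.
Beam weight: 38 × 9.81 = 372.8 N down at 1.85 m → arm 1.85 m, τ = 372.8 × 1.85 = 689.7 N·m clockwise.
Sign: 6.8 × 9.81 = 66.71 N down at 0.78 m → arm 0.78 m, τ = 66.71 × 0.78 = 52.03 N·m clockwise.
Total clockwise load moment = 741.7 N·m.
The cable tension T acts at 3.7 m; only its component perpendicular to the beam, T sinθ, produces torque. sin 22° = 0.3746.
Balancing moments: T × 3.7 × 0.3746 = 741.7, giving T = 741.7 / 1.386 = 535 N.

T ≈ 535 N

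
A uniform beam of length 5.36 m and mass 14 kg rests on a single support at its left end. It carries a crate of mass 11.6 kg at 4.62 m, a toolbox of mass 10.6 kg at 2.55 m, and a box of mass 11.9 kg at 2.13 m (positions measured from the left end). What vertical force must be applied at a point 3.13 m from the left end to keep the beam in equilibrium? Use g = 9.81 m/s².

F ≈ 450 N

Choose the left end as the axis so the unknown pivot reaction has zero arm there.
Beam weight: 14 × 9.81 = 137.3 N down at 2.68 m → arm 2.68 m, τ = 137.3 × 2.68 = 368 N·m clockwise.
Crate: 11.6 × 9.81 = 113.8 N down at 4.62 m → arm 4.62 m, τ = 113.8 × 4.62 = 525.8 N·m clockwise.
Toolbox: 10.6 × 9.81 = 104 N down at 2.55 m → arm 2.55 m, τ = 104 × 2.55 = 265.2 N·m clockwise.
Box: 11.9 × 9.81 = 116.7 N down at 2.13 m → arm 2.13 m, τ = 116.7 × 2.13 = 248.6 N·m clockwise.
Net moment of the loads = 1408 N·m clockwise.
The upward force F acts at a point 3.13 m from the left end, arm 3.13 m, giving F × 3.13 counterclockwise.
Balancing moments: F × 3.13 = 1408, giving F = 1408 / 3.13 = 450 N.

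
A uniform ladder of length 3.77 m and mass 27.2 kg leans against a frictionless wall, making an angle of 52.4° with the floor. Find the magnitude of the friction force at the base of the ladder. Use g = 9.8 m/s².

Sum moments about the foot of the ladder (the floor normal and friction both act there and drop out).
Ladder weight 27.2×9.8 = 266.6 N acts at 1.885 m along the ladder; its horizontal arm is 1.885·cos52.4° = 1.15 m → τ = 306.6 N·m clockwise.
Wall normal N acts horizontally at the top; its moment arm is the height L sinθ = 3.77·sin52.4° = 2.987 m, counterclockwise.
Setting net torque to zero: N × 2.987 = 306.6 → N = 103 N.
ΣFx = 0: friction at the foot balances the wall's push, so f = N_wall = 103 N.

f ≈ 103 N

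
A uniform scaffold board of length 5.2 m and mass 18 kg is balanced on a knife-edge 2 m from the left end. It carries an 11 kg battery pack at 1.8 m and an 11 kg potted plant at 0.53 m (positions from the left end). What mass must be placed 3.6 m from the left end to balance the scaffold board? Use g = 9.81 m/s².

Choose the knife-edge (at 2 m from the left end) as the axis so the support reaction has zero arm there.
Beam weight: 18 × 9.81 = 176.6 N down at 2.6 m → arm 0.6 m, τ = 176.6 × 0.6 = 106 N·m clockwise.
Battery pack: 11 × 9.81 = 107.9 N down at 1.8 m → arm 0.2 m, τ = 107.9 × 0.2 = 21.58 N·m counterclockwise.
Potted plant: 11 × 9.81 = 107.9 N down at 0.53 m → arm 1.47 m, τ = 107.9 × 1.47 = 158.6 N·m counterclockwise.
Net moment of known loads = 74.18 N·m counterclockwise.
An unknown mass m at 3.6 m has arm 1.6 m; its moment is m·g·1.6 clockwise.
Στ = 0 ⇒ m × 9.81 × 1.6 = 74.18 ⇒ m = 74.18 / (9.81 × 1.6) = 4.73 kg.

m ≈ 4.73 kg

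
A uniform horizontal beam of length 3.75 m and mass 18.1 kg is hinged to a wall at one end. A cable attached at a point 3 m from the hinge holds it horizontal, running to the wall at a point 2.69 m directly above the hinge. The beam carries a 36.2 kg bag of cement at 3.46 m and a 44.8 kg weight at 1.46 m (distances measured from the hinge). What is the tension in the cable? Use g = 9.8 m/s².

T ≈ 1100 N

Taking torques about the hinge:
Beam weight: 18.1 × 9.8 = 177.4 N down at 1.875 m → arm 1.875 m, τ = 177.4 × 1.875 = 332.6 N·m clockwise.
Bag of cement: 36.2 × 9.8 = 354.8 N down at 3.46 m → arm 3.46 m, τ = 354.8 × 3.46 = 1228 N·m clockwise.
Weight: 44.8 × 9.8 = 439 N down at 1.46 m → arm 1.46 m, τ = 439 × 1.46 = 640.9 N·m clockwise.
Total clockwise load moment = 2202 N·m.
The cable tension T acts at 3 m; only its component perpendicular to the beam, T sinθ, produces torque. sinθ = h/√(h²+d²) = 2.69/√(2.69²+3²) = 0.6676.
Στ = 0 ⇒ T × 3 × 0.6676 = 2202 ⇒ T = 2202 / 2.003 = 1100 N.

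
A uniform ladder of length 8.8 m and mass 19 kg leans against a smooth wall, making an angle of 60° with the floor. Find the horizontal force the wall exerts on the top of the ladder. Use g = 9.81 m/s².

N_wall ≈ 53.8 N

Sum moments about the foot of the ladder (the floor normal and friction both act there and drop out).
Ladder weight 19×9.81 = 186.4 N acts at 4.4 m along the ladder; its horizontal arm is 4.4·cos60° = 2.2 m → τ = 410.1 N·m clockwise.
Wall normal N acts horizontally at the top; its moment arm is the height L sinθ = 8.8·sin60° = 7.621 m, counterclockwise.
Balancing moments: N × 7.621 = 410.1, giving N = 53.8 N.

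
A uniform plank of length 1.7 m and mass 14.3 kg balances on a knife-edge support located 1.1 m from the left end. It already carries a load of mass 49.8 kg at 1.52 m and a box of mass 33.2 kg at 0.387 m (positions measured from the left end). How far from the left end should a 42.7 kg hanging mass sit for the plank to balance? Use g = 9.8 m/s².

Take moments about the knife-edge support (at 1.1 m from the left end).
Beam weight: 14.3 × 9.8 = 140.1 N down at 0.85 m → arm 0.25 m, τ = 140.1 × 0.25 = 35.02 N·m counterclockwise.
Load: 49.8 × 9.8 = 488 N down at 1.52 m → arm 0.42 m, τ = 488 × 0.42 = 205 N·m clockwise.
Box: 33.2 × 9.8 = 325.4 N down at 0.387 m → arm 0.713 m, τ = 325.4 × 0.713 = 232 N·m counterclockwise.
Net moment of existing loads = 62.02 N·m counterclockwise.
The hanging mass weighs 42.7 × 9.8 = 418.5 N and must supply an equal clockwise moment, so its lever arm about the knife-edge support is 62.02 / 418.5 = 0.148 m.
That puts it at 1.1 + 0.148 = 1.25 m from the left end.

x ≈ 1.25 m from the left end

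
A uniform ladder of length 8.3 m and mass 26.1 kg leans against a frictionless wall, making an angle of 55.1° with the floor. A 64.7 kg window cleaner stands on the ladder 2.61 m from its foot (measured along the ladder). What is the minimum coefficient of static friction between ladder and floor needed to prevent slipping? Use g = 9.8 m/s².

μ_min ≈ 0.257

Taking torques about the foot of the ladder:
Ladder weight 26.1×9.8 = 255.8 N acts at 4.15 m along the ladder; its horizontal arm is 4.15·cos55.1° = 2.374 m → τ = 607.3 N·m clockwise.
Window cleaner: 64.7×9.8 = 634.1 N at 2.61 m → arm 1.493 m → τ = 946.7 N·m clockwise.
Wall normal N acts horizontally at the top; its moment arm is the height L sinθ = 8.3·sin55.1° = 6.807 m, counterclockwise.
Setting net torque to zero: N × 6.807 = 1554 → N = 228.3 N.
ΣFx = 0 ⇒ f = N_wall = 228.3 N. ΣFy = 0 ⇒ N_floor = 889.9 N.
μ_min = f / N_floor = 228.3 / 889.9 = 0.257.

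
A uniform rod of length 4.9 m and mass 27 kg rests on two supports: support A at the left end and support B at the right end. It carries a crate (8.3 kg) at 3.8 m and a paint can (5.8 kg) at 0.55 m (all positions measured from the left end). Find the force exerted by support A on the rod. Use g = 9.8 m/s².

R_A ≈ 201 N

Sum moments about support B (its reaction then has zero moment arm).
Beam weight: 27 × 9.8 = 264.6 N down at 2.45 m → arm 2.45 m, τ = 264.6 × 2.45 = 648.3 N·m counterclockwise.
Crate: 8.3 × 9.8 = 81.34 N down at 3.8 m → arm 1.1 m, τ = 81.34 × 1.1 = 89.47 N·m counterclockwise.
Paint can: 5.8 × 9.8 = 56.84 N down at 0.55 m → arm 4.35 m, τ = 56.84 × 4.35 = 247.3 N·m counterclockwise.
Net load moment about support B = 985.1 N·m counterclockwise.
Reaction R at support A is upward at 0 m, arm 4.9 m → moment R × 4.9 clockwise.
Balancing moments: R × 4.9 = 985.1, giving R = 201 N.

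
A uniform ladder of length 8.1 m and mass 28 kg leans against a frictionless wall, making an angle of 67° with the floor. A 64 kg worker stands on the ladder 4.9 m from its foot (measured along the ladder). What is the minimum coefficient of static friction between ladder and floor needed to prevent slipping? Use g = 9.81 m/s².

Taking torques about the foot of the ladder:
Ladder weight 28×9.81 = 274.7 N acts at 4.05 m along the ladder; its horizontal arm is 4.05·cos67° = 1.582 m → τ = 434.6 N·m clockwise.
Worker: 64×9.81 = 627.8 N at 4.9 m → arm 1.915 m → τ = 1202 N·m clockwise.
Wall normal N acts horizontally at the top; its moment arm is the height L sinθ = 8.1·sin67° = 7.456 m, counterclockwise.
For rotational equilibrium, N × 7.456 = 1637, so N = 219.6 N.
ΣFx = 0 ⇒ f = N_wall = 219.6 N. ΣFy = 0 ⇒ N_floor = 902.5 N.
μ_min = f / N_floor = 219.6 / 902.5 = 0.243.

μ_min ≈ 0.243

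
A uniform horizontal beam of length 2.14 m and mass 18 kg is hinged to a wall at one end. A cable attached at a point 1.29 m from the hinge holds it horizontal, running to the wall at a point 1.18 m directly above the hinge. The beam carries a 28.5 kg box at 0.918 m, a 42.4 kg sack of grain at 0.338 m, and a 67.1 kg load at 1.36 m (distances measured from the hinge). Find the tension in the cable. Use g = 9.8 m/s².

T ≈ 1700 N

Choose the hinge as the axis so the unknown hinge reaction has zero arm there.
Beam weight: 18 × 9.8 = 176.4 N down at 1.07 m → arm 1.07 m, τ = 176.4 × 1.07 = 188.7 N·m clockwise.
Box: 28.5 × 9.8 = 279.3 N down at 0.918 m → arm 0.918 m, τ = 279.3 × 0.918 = 256.4 N·m clockwise.
Sack of grain: 42.4 × 9.8 = 415.5 N down at 0.338 m → arm 0.338 m, τ = 415.5 × 0.338 = 140.4 N·m clockwise.
Load: 67.1 × 9.8 = 657.6 N down at 1.36 m → arm 1.36 m, τ = 657.6 × 1.36 = 894.3 N·m clockwise.
Total clockwise load moment = 1480 N·m.
The cable tension T acts at 1.29 m; only its component perpendicular to the beam, T sinθ, produces torque. sinθ = h/√(h²+d²) = 1.18/√(1.18²+1.29²) = 0.6749.
For rotational equilibrium, T × 1.29 × 0.6749 = 1480, so T = 1480 / 0.8706 = 1700 N.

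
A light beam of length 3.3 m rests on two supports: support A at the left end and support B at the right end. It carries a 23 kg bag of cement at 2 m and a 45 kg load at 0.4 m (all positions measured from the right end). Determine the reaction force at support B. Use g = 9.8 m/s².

About support A:
Bag of cement: 23 × 9.8 = 225.4 N down at 2 m → arm 1.3 m, τ = 225.4 × 1.3 = 293 N·m clockwise.
Load: 45 × 9.8 = 441 N down at 0.4 m → arm 2.9 m, τ = 441 × 2.9 = 1279 N·m clockwise.
Net load moment about support A = 1572 N·m clockwise.
Reaction R at support B is upward at 0 m, arm 3.3 m → moment R × 3.3 counterclockwise.
Στ = 0 ⇒ R × 3.3 = 1572 ⇒ R = 476 N.

R_B ≈ 476 N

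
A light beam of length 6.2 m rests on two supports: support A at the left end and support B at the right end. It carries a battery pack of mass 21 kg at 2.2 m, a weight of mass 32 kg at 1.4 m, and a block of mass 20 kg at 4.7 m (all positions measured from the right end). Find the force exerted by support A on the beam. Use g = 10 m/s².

R_A ≈ 298 N

Taking torques about support B:
Battery pack: 21 × 10 = 210 N down at 2.2 m → arm 2.2 m, τ = 210 × 2.2 = 462 N·m counterclockwise.
Weight: 32 × 10 = 320 N down at 1.4 m → arm 1.4 m, τ = 320 × 1.4 = 448 N·m counterclockwise.
Block: 20 × 10 = 200 N down at 4.7 m → arm 4.7 m, τ = 200 × 4.7 = 940 N·m counterclockwise.
Net load moment about support B = 1850 N·m counterclockwise.
Reaction R at support A is upward at 6.2 m, arm 6.2 m → moment R × 6.2 clockwise.
Setting net torque to zero: R × 6.2 = 1850 → R = 298 N.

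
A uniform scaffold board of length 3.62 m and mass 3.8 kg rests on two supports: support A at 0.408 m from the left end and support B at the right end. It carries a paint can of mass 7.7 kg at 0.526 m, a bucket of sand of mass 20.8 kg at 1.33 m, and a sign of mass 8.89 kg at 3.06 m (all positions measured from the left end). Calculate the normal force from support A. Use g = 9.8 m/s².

Take moments about support B.
Beam weight: 3.8 × 9.8 = 37.24 N down at 1.81 m → arm 1.81 m, τ = 37.24 × 1.81 = 67.4 N·m counterclockwise.
Paint can: 7.7 × 9.8 = 75.46 N down at 0.526 m → arm 3.094 m, τ = 75.46 × 3.094 = 233.5 N·m counterclockwise.
Bucket of sand: 20.8 × 9.8 = 203.8 N down at 1.33 m → arm 2.29 m, τ = 203.8 × 2.29 = 466.7 N·m counterclockwise.
Sign: 8.89 × 9.8 = 87.12 N down at 3.06 m → arm 0.56 m, τ = 87.12 × 0.56 = 48.79 N·m counterclockwise.
Net load moment about support B = 816.4 N·m counterclockwise.
Reaction R at support A is upward at 0.408 m, arm 3.212 m → moment R × 3.212 clockwise.
Στ = 0 ⇒ R × 3.212 = 816.4 ⇒ R = 254 N.

R_A ≈ 254 N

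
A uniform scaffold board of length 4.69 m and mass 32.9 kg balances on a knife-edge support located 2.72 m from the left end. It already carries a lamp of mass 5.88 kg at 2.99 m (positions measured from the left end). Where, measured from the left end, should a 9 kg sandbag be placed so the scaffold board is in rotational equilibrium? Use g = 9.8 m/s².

Choose the knife-edge support (at 2.72 m from the left end) as the axis so the support reaction has zero arm there.
Beam weight: 32.9 × 9.8 = 322.4 N down at 2.345 m → arm 0.375 m, τ = 322.4 × 0.375 = 120.9 N·m counterclockwise.
Lamp: 5.88 × 9.8 = 57.62 N down at 2.99 m → arm 0.27 m, τ = 57.62 × 0.27 = 15.56 N·m clockwise.
Net moment of existing loads = 105.3 N·m counterclockwise.
The sandbag weighs 9 × 9.8 = 88.2 N and must supply an equal clockwise moment, so its lever arm about the knife-edge support is 105.3 / 88.2 = 1.19 m.
That puts it at 2.72 + 1.19 = 3.91 m from the left end.

x ≈ 3.91 m from the left end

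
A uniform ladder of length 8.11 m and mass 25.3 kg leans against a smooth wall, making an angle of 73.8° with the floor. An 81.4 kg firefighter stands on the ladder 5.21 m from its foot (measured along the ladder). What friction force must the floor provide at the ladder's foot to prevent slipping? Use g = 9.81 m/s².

Sum moments about the foot of the ladder (the floor normal and friction both act there and drop out).
Ladder weight 25.3×9.81 = 248.2 N acts at 4.055 m along the ladder; its horizontal arm is 4.055·cos73.8° = 1.131 m → τ = 280.7 N·m clockwise.
Firefighter: 81.4×9.81 = 798.5 N at 5.21 m → arm 1.454 m → τ = 1161 N·m clockwise.
Wall normal N acts horizontally at the top; its moment arm is the height L sinθ = 8.11·sin73.8° = 7.788 m, counterclockwise.
Setting net torque to zero: N × 7.788 = 1442 → N = 185 N.
ΣFx = 0: friction at the foot balances the wall's push, so f = N_wall = 185 N.

f ≈ 185 N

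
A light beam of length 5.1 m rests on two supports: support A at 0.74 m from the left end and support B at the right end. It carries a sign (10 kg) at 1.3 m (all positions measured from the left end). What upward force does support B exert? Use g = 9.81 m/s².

R_B ≈ 12.6 N

Sum moments about support A (its reaction then has zero moment arm).
Sign: 10 × 9.81 = 98.1 N down at 1.3 m → arm 0.56 m, τ = 98.1 × 0.56 = 54.94 N·m clockwise.
Net load moment about support A = 54.94 N·m clockwise.
Reaction R at support B is upward at 5.1 m, arm 4.36 m → moment R × 4.36 counterclockwise.
Balancing moments: R × 4.36 = 54.94, giving R = 12.6 N.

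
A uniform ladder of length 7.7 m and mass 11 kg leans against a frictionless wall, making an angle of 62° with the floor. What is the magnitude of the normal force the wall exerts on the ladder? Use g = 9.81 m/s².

N_wall ≈ 28.7 N

Taking torques about the foot of the ladder:
Ladder weight 11×9.81 = 107.9 N acts at 3.85 m along the ladder; its horizontal arm is 3.85·cos62° = 1.807 m → τ = 195 N·m clockwise.
Wall normal N acts horizontally at the top; its moment arm is the height L sinθ = 7.7·sin62° = 6.799 m, counterclockwise.
Setting net torque to zero: N × 6.799 = 195 → N = 28.7 N.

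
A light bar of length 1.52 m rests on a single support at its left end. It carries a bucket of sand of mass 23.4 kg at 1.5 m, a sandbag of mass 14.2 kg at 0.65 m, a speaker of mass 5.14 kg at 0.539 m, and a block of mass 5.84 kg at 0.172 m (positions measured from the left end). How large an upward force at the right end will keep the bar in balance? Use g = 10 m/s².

F ≈ 316 N

About the left end:
Bucket of sand: 23.4 × 10 = 234 N down at 1.5 m → arm 1.5 m, τ = 234 × 1.5 = 351 N·m clockwise.
Sandbag: 14.2 × 10 = 142 N down at 0.65 m → arm 0.65 m, τ = 142 × 0.65 = 92.3 N·m clockwise.
Speaker: 5.14 × 10 = 51.4 N down at 0.539 m → arm 0.539 m, τ = 51.4 × 0.539 = 27.7 N·m clockwise.
Block: 5.84 × 10 = 58.4 N down at 0.172 m → arm 0.172 m, τ = 58.4 × 0.172 = 10.04 N·m clockwise.
Net moment of the loads = 481 N·m clockwise.
The upward force F acts at the right end, arm 1.52 m, giving F × 1.52 counterclockwise.
Balancing moments: F × 1.52 = 481, giving F = 481 / 1.52 = 316 N.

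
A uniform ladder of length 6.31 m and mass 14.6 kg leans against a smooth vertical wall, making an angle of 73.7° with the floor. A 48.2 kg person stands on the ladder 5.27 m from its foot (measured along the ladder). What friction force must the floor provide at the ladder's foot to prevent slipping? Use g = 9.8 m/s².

Taking torques about the foot of the ladder:
Ladder weight 14.6×9.8 = 143.1 N acts at 3.155 m along the ladder; its horizontal arm is 3.155·cos73.7° = 0.8855 m → τ = 126.7 N·m clockwise.
Person: 48.2×9.8 = 472.4 N at 5.27 m → arm 1.479 m → τ = 698.7 N·m clockwise.
Wall normal N acts horizontally at the top; its moment arm is the height L sinθ = 6.31·sin73.7° = 6.056 m, counterclockwise.
Στ = 0 ⇒ N × 6.056 = 825.4 ⇒ N = 136 N.
ΣFx = 0: friction at the foot balances the wall's push, so f = N_wall = 136 N.

f ≈ 136 N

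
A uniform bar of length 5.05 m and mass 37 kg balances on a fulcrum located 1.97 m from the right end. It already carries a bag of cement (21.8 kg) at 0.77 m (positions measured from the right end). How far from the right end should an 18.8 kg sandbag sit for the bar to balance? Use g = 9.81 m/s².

x ≈ 2.27 m from the right end

Sum moments about the fulcrum (at 1.97 m from the right end) (the support reaction has zero arm there).
Beam weight: 37 × 9.81 = 363 N down at 2.525 m → arm 0.555 m, τ = 363 × 0.555 = 201.5 N·m counterclockwise.
Bag of cement: 21.8 × 9.81 = 213.9 N down at 0.77 m → arm 1.2 m, τ = 213.9 × 1.2 = 256.7 N·m clockwise.
Net moment of existing loads = 55.2 N·m clockwise.
The sandbag weighs 18.8 × 9.81 = 184.4 N and must supply an equal counterclockwise moment, so its lever arm about the fulcrum is 55.2 / 184.4 = 0.299 m.
That puts it at 1.97 + 0.299 = 2.27 m from the right end.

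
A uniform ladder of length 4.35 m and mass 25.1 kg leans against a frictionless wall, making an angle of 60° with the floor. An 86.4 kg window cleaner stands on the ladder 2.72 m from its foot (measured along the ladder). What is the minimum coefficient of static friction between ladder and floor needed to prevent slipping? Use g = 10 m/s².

Choose the foot of the ladder as the axis so the floor normal and friction both act there and drop out.
Ladder weight 25.1×10 = 251 N acts at 2.175 m along the ladder; its horizontal arm is 2.175·cos60° = 1.088 m → τ = 273.1 N·m clockwise.
Window cleaner: 86.4×10 = 864 N at 2.72 m → arm 1.36 m → τ = 1175 N·m clockwise.
Wall normal N acts horizontally at the top; its moment arm is the height L sinθ = 4.35·sin60° = 3.767 m, counterclockwise.
Στ = 0 ⇒ N × 3.767 = 1448 ⇒ N = 384.4 N.
ΣFx = 0 ⇒ f = N_wall = 384.4 N. ΣFy = 0 ⇒ N_floor = 1115 N.
μ_min = f / N_floor = 384.4 / 1115 = 0.345.

μ_min ≈ 0.345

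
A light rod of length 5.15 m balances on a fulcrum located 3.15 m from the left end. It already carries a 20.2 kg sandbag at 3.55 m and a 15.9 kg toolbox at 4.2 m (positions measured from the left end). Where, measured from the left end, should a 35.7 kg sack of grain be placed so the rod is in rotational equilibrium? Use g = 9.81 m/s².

x ≈ 2.46 m from the left end

Take moments about the fulcrum (at 3.15 m from the left end).
Sandbag: 20.2 × 9.81 = 198.2 N down at 3.55 m → arm 0.4 m, τ = 198.2 × 0.4 = 79.28 N·m clockwise.
Toolbox: 15.9 × 9.81 = 156 N down at 4.2 m → arm 1.05 m, τ = 156 × 1.05 = 163.8 N·m clockwise.
Net moment of existing loads = 243.1 N·m clockwise.
The sack of grain weighs 35.7 × 9.81 = 350.2 N and must supply an equal counterclockwise moment, so its lever arm about the fulcrum is 243.1 / 350.2 = 0.694 m.
That puts it at 3.15 − 0.694 = 2.46 m from the left end.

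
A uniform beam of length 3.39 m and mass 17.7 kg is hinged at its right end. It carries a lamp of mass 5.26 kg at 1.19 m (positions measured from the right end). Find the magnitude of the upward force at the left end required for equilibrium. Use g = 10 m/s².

Choose the right end as the axis so the unknown pivot reaction has zero arm there.
Beam weight: 17.7 × 10 = 177 N down at 1.695 m → arm 1.695 m, τ = 177 × 1.695 = 300 N·m counterclockwise.
Lamp: 5.26 × 10 = 52.6 N down at 1.19 m → arm 1.19 m, τ = 52.6 × 1.19 = 62.59 N·m counterclockwise.
Net moment of the loads = 362.6 N·m counterclockwise.
The upward force F acts at the left end, arm 3.39 m, giving F × 3.39 clockwise.
For rotational equilibrium, F × 3.39 = 362.6, so F = 362.6 / 3.39 = 107 N.

F ≈ 107 N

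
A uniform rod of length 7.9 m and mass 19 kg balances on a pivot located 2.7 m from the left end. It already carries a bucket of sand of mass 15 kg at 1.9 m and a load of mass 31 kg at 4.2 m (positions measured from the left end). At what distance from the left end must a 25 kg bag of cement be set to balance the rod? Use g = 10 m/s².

Sum moments about the pivot (at 2.7 m from the left end) (the support reaction has zero arm there).
Beam weight: 19 × 10 = 190 N down at 3.95 m → arm 1.25 m, τ = 190 × 1.25 = 237.5 N·m clockwise.
Bucket of sand: 15 × 10 = 150 N down at 1.9 m → arm 0.8 m, τ = 150 × 0.8 = 120 N·m counterclockwise.
Load: 31 × 10 = 310 N down at 4.2 m → arm 1.5 m, τ = 310 × 1.5 = 465 N·m clockwise.
Net moment of existing loads = 582.5 N·m clockwise.
The bag of cement weighs 25 × 10 = 250 N and must supply an equal counterclockwise moment, so its lever arm about the pivot is 582.5 / 250 = 2.33 m.
That puts it at 2.7 − 2.33 = 0.37 m from the left end.

x ≈ 0.37 m from the left end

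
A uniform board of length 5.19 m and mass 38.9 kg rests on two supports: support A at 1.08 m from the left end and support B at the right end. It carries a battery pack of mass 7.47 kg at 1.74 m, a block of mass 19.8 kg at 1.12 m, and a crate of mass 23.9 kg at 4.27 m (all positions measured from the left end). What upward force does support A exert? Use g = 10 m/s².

Taking torques about support B:
Beam weight: 38.9 × 10 = 389 N down at 2.595 m → arm 2.595 m, τ = 389 × 2.595 = 1009 N·m counterclockwise.
Battery pack: 7.47 × 10 = 74.7 N down at 1.74 m → arm 3.45 m, τ = 74.7 × 3.45 = 257.7 N·m counterclockwise.
Block: 19.8 × 10 = 198 N down at 1.12 m → arm 4.07 m, τ = 198 × 4.07 = 805.9 N·m counterclockwise.
Crate: 23.9 × 10 = 239 N down at 4.27 m → arm 0.92 m, τ = 239 × 0.92 = 219.9 N·m counterclockwise.
Net load moment about support B = 2292 N·m counterclockwise.
Reaction R at support A is upward at 1.08 m, arm 4.11 m → moment R × 4.11 clockwise.
Setting net torque to zero: R × 4.11 = 2292 → R = 558 N.

R_A ≈ 558 N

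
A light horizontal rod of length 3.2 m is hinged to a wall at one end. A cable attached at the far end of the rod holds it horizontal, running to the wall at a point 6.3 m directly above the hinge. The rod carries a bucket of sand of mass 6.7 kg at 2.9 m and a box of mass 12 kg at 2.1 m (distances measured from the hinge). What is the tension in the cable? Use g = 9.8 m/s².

Sum moments about the hinge (the unknown hinge reaction has zero arm there).
Bucket of sand: 6.7 × 9.8 = 65.66 N down at 2.9 m → arm 2.9 m, τ = 65.66 × 2.9 = 190.4 N·m clockwise.
Box: 12 × 9.8 = 117.6 N down at 2.1 m → arm 2.1 m, τ = 117.6 × 2.1 = 247 N·m clockwise.
Total clockwise load moment = 437.4 N·m.
The cable tension T acts at 3.2 m; only its component perpendicular to the rod, T sinθ, produces torque. sinθ = h/√(h²+d²) = 6.3/√(6.3²+3.2²) = 0.8916.
Στ = 0 ⇒ T × 3.2 × 0.8916 = 437.4 ⇒ T = 437.4 / 2.853 = 153 N.

T ≈ 153 N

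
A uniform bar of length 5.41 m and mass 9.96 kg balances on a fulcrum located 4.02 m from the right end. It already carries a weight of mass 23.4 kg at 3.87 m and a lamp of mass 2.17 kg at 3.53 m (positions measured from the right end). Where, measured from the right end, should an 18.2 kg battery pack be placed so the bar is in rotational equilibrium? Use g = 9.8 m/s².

Choose the fulcrum (at 4.02 m from the right end) as the axis so the support reaction has zero arm there.
Beam weight: 9.96 × 9.8 = 97.61 N down at 2.705 m → arm 1.315 m, τ = 97.61 × 1.315 = 128.4 N·m clockwise.
Weight: 23.4 × 9.8 = 229.3 N down at 3.87 m → arm 0.15 m, τ = 229.3 × 0.15 = 34.4 N·m clockwise.
Lamp: 2.17 × 9.8 = 21.27 N down at 3.53 m → arm 0.49 m, τ = 21.27 × 0.49 = 10.42 N·m clockwise.
Net moment of existing loads = 173.2 N·m clockwise.
The battery pack weighs 18.2 × 9.8 = 178.4 N and must supply an equal counterclockwise moment, so its lever arm about the fulcrum is 173.2 / 178.4 = 0.971 m.
That puts it at 4.02 + 0.971 = 4.99 m from the right end.

x ≈ 4.99 m from the right end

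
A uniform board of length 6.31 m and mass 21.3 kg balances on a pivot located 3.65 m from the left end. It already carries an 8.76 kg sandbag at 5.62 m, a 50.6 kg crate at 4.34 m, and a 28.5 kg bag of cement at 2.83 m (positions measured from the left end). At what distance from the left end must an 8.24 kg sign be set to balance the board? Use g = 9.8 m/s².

x ≈ 1.43 m from the left end

Take moments about the pivot (at 3.65 m from the left end).
Beam weight: 21.3 × 9.8 = 208.7 N down at 3.155 m → arm 0.495 m, τ = 208.7 × 0.495 = 103.3 N·m counterclockwise.
Sandbag: 8.76 × 9.8 = 85.85 N down at 5.62 m → arm 1.97 m, τ = 85.85 × 1.97 = 169.1 N·m clockwise.
Crate: 50.6 × 9.8 = 495.9 N down at 4.34 m → arm 0.69 m, τ = 495.9 × 0.69 = 342.2 N·m clockwise.
Bag of cement: 28.5 × 9.8 = 279.3 N down at 2.83 m → arm 0.82 m, τ = 279.3 × 0.82 = 229 N·m counterclockwise.
Net moment of existing loads = 179 N·m clockwise.
The sign weighs 8.24 × 9.8 = 80.75 N and must supply an equal counterclockwise moment, so its lever arm about the pivot is 179 / 80.75 = 2.22 m.
That puts it at 3.65 − 2.22 = 1.43 m from the left end.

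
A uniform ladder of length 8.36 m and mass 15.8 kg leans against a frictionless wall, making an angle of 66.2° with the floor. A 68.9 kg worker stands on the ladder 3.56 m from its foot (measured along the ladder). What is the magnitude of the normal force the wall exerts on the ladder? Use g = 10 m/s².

N_wall ≈ 164 N

About the foot of the ladder:
Ladder weight 15.8×10 = 158 N acts at 4.18 m along the ladder; its horizontal arm is 4.18·cos66.2° = 1.687 m → τ = 266.5 N·m clockwise.
Worker: 68.9×10 = 689 N at 3.56 m → arm 1.437 m → τ = 990.1 N·m clockwise.
Wall normal N acts horizontally at the top; its moment arm is the height L sinθ = 8.36·sin66.2° = 7.649 m, counterclockwise.
Setting net torque to zero: N × 7.649 = 1257 → N = 164 N.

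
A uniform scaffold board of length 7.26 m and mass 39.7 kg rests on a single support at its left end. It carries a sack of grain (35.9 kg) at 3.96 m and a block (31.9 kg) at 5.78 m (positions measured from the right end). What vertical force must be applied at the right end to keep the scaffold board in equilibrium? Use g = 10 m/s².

F ≈ 427 N

Take moments about the left end.
Beam weight: 39.7 × 10 = 397 N down at 3.63 m → arm 3.63 m, τ = 397 × 3.63 = 1441 N·m clockwise.
Sack of grain: 35.9 × 10 = 359 N down at 3.96 m → arm 3.3 m, τ = 359 × 3.3 = 1185 N·m clockwise.
Block: 31.9 × 10 = 319 N down at 5.78 m → arm 1.48 m, τ = 319 × 1.48 = 472.1 N·m clockwise.
Net moment of the loads = 3098 N·m clockwise.
The upward force F acts at the right end, arm 7.26 m, giving F × 7.26 counterclockwise.
Setting net torque to zero: F × 7.26 = 3098 → F = 3098 / 7.26 = 427 N.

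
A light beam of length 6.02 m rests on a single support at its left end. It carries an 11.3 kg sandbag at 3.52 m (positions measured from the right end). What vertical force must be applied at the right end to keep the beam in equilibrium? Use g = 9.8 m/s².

Sum moments about the left end (the unknown pivot reaction has zero arm there).
Sandbag: 11.3 × 9.8 = 110.7 N down at 3.52 m → arm 2.5 m, τ = 110.7 × 2.5 = 276.8 N·m clockwise.
Net moment of the loads = 276.8 N·m clockwise.
The upward force F acts at the right end, arm 6.02 m, giving F × 6.02 counterclockwise.
For rotational equilibrium, F × 6.02 = 276.8, so F = 276.8 / 6.02 = 46 N.

F ≈ 46 N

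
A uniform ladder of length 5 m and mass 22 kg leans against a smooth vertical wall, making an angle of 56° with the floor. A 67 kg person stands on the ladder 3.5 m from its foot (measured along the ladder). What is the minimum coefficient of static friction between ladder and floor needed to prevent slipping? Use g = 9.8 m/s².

Take moments about the foot of the ladder.
Ladder weight 22×9.8 = 215.6 N acts at 2.5 m along the ladder; its horizontal arm is 2.5·cos56° = 1.398 m → τ = 301.4 N·m clockwise.
Person: 67×9.8 = 656.6 N at 3.5 m → arm 1.957 m → τ = 1285 N·m clockwise.
Wall normal N acts horizontally at the top; its moment arm is the height L sinθ = 5·sin56° = 4.145 m, counterclockwise.
Στ = 0 ⇒ N × 4.145 = 1586 ⇒ N = 382.6 N.
ΣFx = 0 ⇒ f = N_wall = 382.6 N. ΣFy = 0 ⇒ N_floor = 872.2 N.
μ_min = f / N_floor = 382.6 / 872.2 = 0.439.

μ_min ≈ 0.439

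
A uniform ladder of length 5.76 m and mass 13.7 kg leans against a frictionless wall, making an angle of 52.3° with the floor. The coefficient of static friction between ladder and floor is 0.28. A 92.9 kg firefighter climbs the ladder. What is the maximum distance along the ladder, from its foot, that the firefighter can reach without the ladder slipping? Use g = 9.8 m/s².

d ≈ 1.97 m

Sum moments about the foot of the ladder (the floor normal and friction both act there and drop out).
Ladder weight 13.7×9.8 = 134.3 N acts at 2.88 m along the ladder; its horizontal arm is 2.88·cos52.3° = 1.761 m → τ = 236.5 N·m clockwise.
Firefighter weight 92.9×9.8 = 910.4 N at distance d → arm d·cos52.3° → τ = 910.4·d·0.6115 clockwise.
Wall normal N at the top has arm L sinθ = 4.557 m counterclockwise, so Στ = 0 gives N·4.557 = 236.5 + 556.7·d.
ΣFy = 0 ⇒ N_floor = 1045 N, so the maximum friction is μ_s·N_floor = 0.28×1045 = 292.6 N. ΣFx = 0 ⇒ N_wall = f, so at the slipping point N = 292.6 N.
Substituting: 292.6×4.557 = 236.5 + 556.7·d ⇒ d = (1333 − 236.5) / 556.7 = 1.97 m.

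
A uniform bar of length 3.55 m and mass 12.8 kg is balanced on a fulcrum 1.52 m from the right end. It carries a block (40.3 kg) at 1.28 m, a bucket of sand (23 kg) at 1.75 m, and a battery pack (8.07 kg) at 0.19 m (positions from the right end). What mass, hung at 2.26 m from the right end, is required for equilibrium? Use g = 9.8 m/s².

Choose the fulcrum (at 1.52 m from the right end) as the axis so the support reaction has zero arm there.
Beam weight: 12.8 × 9.8 = 125.4 N down at 1.775 m → arm 0.255 m, τ = 125.4 × 0.255 = 31.98 N·m counterclockwise.
Block: 40.3 × 9.8 = 394.9 N down at 1.28 m → arm 0.24 m, τ = 394.9 × 0.24 = 94.78 N·m clockwise.
Bucket of sand: 23 × 9.8 = 225.4 N down at 1.75 m → arm 0.23 m, τ = 225.4 × 0.23 = 51.84 N·m counterclockwise.
Battery pack: 8.07 × 9.8 = 79.09 N down at 0.19 m → arm 1.33 m, τ = 79.09 × 1.33 = 105.2 N·m clockwise.
Net moment of known loads = 116.2 N·m clockwise.
An unknown mass m at 2.26 m has arm 0.74 m; its moment is m·g·0.74 counterclockwise.
Setting net torque to zero: m × 9.8 × 0.74 = 116.2 → m = 116.2 / (9.8 × 0.74) = 16 kg.

m ≈ 16 kg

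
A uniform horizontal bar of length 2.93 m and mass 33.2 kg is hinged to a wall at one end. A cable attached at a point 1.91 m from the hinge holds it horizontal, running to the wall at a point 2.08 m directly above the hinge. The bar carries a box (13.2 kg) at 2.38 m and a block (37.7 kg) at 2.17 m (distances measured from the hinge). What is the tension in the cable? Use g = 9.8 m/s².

T ≈ 1130 N

Take moments about the hinge.
Beam weight: 33.2 × 9.8 = 325.4 N down at 1.465 m → arm 1.465 m, τ = 325.4 × 1.465 = 476.7 N·m clockwise.
Box: 13.2 × 9.8 = 129.4 N down at 2.38 m → arm 2.38 m, τ = 129.4 × 2.38 = 308 N·m clockwise.
Block: 37.7 × 9.8 = 369.5 N down at 2.17 m → arm 2.17 m, τ = 369.5 × 2.17 = 801.8 N·m clockwise.
Total clockwise load moment = 1586 N·m.
The cable tension T acts at 1.91 m; only its component perpendicular to the bar, T sinθ, produces torque. sinθ = h/√(h²+d²) = 2.08/√(2.08²+1.91²) = 0.7366.
Setting net torque to zero: T × 1.91 × 0.7366 = 1586 → T = 1586 / 1.407 = 1130 N.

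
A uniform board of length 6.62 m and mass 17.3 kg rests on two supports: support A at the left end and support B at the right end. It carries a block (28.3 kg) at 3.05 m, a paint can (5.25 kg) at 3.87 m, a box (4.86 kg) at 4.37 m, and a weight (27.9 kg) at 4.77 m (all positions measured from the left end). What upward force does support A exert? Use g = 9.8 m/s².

Choose support B as the axis so its reaction then has zero moment arm.
Beam weight: 17.3 × 9.8 = 169.5 N down at 3.31 m → arm 3.31 m, τ = 169.5 × 3.31 = 561 N·m counterclockwise.
Block: 28.3 × 9.8 = 277.3 N down at 3.05 m → arm 3.57 m, τ = 277.3 × 3.57 = 990 N·m counterclockwise.
Paint can: 5.25 × 9.8 = 51.45 N down at 3.87 m → arm 2.75 m, τ = 51.45 × 2.75 = 141.5 N·m counterclockwise.
Box: 4.86 × 9.8 = 47.63 N down at 4.37 m → arm 2.25 m, τ = 47.63 × 2.25 = 107.2 N·m counterclockwise.
Weight: 27.9 × 9.8 = 273.4 N down at 4.77 m → arm 1.85 m, τ = 273.4 × 1.85 = 505.8 N·m counterclockwise.
Net load moment about support B = 2306 N·m counterclockwise.
Reaction R at support A is upward at 0 m, arm 6.62 m → moment R × 6.62 clockwise.
For rotational equilibrium, R × 6.62 = 2306, so R = 348 N.

R_A ≈ 348 N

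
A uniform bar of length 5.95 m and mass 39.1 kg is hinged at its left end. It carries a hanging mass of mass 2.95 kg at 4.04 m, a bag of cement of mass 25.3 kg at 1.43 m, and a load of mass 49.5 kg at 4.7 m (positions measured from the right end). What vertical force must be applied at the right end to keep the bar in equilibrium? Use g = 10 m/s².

Sum moments about the left end (the unknown pivot reaction has zero arm there).
Beam weight: 39.1 × 10 = 391 N down at 2.975 m → arm 2.975 m, τ = 391 × 2.975 = 1163 N·m clockwise.
Hanging mass: 2.95 × 10 = 29.5 N down at 4.04 m → arm 1.91 m, τ = 29.5 × 1.91 = 56.34 N·m clockwise.
Bag of cement: 25.3 × 10 = 253 N down at 1.43 m → arm 4.52 m, τ = 253 × 4.52 = 1144 N·m clockwise.
Load: 49.5 × 10 = 495 N down at 4.7 m → arm 1.25 m, τ = 495 × 1.25 = 618.8 N·m clockwise.
Net moment of the loads = 2982 N·m clockwise.
The upward force F acts at the right end, arm 5.95 m, giving F × 5.95 counterclockwise.
For rotational equilibrium, F × 5.95 = 2982, so F = 2982 / 5.95 = 501 N.

F ≈ 501 N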